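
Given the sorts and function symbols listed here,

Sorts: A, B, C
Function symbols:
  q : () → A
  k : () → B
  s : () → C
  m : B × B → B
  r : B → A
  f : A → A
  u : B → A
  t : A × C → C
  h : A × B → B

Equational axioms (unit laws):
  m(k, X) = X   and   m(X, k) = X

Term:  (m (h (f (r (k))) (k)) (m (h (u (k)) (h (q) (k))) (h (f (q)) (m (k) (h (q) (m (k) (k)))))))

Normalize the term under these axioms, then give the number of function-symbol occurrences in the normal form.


size = 19

1. (m (h (f (r (k))) (k)) (m (h (u (k)) (h (q) (k))) (h (f (q)) (m (k) (h (q) (m (k) (k)))))))  →  (m (h (f (r (k))) (k)) (m (h (u (k)) (h (q) (k))) (h (f (q)) (h (q) (m (k) (k))))))
2. (m (h (f (r (k))) (k)) (m (h (u (k)) (h (q) (k))) (h (f (q)) (h (q) (m (k) (k))))))  →  (m (h (f (r (k))) (k)) (m (h (u (k)) (h (q) (k))) (h (f (q)) (h (q) (k)))))
normal form: (m (h (f (r (k))) (k)) (m (h (u (k)) (h (q) (k))) (h (f (q)) (h (q) (k)))))


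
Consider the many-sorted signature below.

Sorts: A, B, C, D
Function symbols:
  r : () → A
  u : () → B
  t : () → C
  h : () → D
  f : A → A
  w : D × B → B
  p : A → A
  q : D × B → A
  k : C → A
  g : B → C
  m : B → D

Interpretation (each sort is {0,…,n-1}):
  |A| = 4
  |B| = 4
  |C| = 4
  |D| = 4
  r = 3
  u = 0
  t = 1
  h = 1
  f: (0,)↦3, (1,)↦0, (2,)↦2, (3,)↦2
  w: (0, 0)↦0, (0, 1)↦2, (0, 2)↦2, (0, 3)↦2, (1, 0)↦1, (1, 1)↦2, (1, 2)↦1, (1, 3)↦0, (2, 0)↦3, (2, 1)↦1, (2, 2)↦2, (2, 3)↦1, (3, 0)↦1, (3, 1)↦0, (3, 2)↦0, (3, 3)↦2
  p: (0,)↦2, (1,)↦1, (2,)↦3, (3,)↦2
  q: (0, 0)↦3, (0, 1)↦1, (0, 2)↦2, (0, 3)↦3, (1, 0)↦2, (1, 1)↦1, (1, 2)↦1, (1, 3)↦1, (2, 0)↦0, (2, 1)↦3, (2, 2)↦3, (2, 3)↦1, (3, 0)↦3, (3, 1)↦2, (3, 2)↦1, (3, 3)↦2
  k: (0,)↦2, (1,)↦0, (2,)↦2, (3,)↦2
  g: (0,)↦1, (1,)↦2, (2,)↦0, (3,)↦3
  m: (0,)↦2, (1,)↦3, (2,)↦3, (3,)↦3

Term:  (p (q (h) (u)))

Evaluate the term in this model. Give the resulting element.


  h = 1
  u = 0
  (q (h) (u)) = q(1, 0) = 2
  (p (q (h) (u))) = p(2,) = 3

value = 3


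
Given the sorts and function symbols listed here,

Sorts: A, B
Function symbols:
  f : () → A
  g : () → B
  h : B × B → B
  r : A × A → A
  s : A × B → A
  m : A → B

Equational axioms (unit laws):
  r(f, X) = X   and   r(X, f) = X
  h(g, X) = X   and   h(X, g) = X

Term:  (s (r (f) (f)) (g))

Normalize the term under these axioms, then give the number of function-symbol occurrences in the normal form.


size = 3

1. (s (r (f) (f)) (g))  →  (s (f) (g))
normal form: (s (f) (g))


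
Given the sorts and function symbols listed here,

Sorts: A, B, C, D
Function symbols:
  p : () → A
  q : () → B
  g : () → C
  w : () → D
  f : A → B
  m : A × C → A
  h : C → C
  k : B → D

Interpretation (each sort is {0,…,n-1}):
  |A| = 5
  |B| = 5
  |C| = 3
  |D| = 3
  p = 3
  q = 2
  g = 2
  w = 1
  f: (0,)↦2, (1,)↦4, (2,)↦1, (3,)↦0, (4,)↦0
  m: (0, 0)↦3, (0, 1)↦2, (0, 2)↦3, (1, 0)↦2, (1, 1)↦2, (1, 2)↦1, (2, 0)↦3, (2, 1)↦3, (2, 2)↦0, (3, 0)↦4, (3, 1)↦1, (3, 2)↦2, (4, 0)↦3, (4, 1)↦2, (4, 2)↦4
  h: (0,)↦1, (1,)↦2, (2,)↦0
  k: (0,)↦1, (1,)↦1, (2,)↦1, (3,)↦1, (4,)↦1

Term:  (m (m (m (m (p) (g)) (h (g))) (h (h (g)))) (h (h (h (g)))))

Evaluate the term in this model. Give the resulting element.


value = 1

  p = 3
  g = 2
  (m (p) (g)) = m(3, 2) = 2
  g = 2
  (h (g)) = h(2,) = 0
  (m (m (p) (g)) (h (g))) = m(2, 0) = 3
  g = 2
  (h (g)) = h(2,) = 0
  (h (h (g))) = h(0,) = 1
  (m (m (m (p) (g)) (h (g))) (h (h (g)))) = m(3, 1) = 1
  g = 2
  (h (g)) = h(2,) = 0
  (h (h (g))) = h(0,) = 1
  (h (h (h (g)))) = h(1,) = 2
  (m (m (m (m (p) (g)) (h (g))) (h (h (g)))) (h (h (h (g))))) = m(1, 2) = 1


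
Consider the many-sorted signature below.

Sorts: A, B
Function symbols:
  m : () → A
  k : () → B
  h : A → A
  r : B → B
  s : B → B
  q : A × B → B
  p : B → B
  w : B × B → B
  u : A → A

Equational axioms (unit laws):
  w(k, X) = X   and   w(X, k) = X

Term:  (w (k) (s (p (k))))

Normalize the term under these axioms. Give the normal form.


normal form = (s (p (k)))

1. (w (k) (s (p (k))))  →  (s (p (k)))


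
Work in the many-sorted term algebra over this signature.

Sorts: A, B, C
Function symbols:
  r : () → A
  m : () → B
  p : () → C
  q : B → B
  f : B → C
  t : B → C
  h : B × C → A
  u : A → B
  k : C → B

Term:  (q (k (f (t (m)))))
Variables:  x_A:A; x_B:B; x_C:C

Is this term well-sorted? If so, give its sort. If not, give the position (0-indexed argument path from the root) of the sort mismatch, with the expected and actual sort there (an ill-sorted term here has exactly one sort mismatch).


        (m) : B
      (t (m)) : C
    (f (t (m))) : ✗ arg 0 at [0, 0, 0] has sort C, expected B

ill-sorted at position [0, 0, 0]: expected B, got C


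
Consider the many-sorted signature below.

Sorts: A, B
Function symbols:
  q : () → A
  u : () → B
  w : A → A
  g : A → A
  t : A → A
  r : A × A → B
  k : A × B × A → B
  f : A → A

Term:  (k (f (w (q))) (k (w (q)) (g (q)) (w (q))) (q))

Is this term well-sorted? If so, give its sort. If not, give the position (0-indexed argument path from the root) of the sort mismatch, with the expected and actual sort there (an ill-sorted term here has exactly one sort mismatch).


      (q) : A
    (w (q)) : A
  (f (w (q))) : A
      (q) : A
    (w (q)) : A
      (q) : A
    (g (q)) : A
      (q) : A
    (w (q)) : A
  (k (w (q)) (g (q)) (w (q))) : ✗ arg 1 at [1, 1] has sort A, expected B
  (q) : A

ill-sorted at position [1, 1]: expected B, got A


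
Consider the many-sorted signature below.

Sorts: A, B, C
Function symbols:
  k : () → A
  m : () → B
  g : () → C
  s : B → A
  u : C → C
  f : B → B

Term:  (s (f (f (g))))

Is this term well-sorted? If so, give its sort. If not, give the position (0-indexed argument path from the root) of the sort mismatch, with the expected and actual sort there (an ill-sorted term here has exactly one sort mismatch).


ill-sorted at position [0, 0, 0]: expected B, got C

      (g) : C
    (f (g)) : ✗ arg 0 at [0, 0, 0] has sort C, expected B


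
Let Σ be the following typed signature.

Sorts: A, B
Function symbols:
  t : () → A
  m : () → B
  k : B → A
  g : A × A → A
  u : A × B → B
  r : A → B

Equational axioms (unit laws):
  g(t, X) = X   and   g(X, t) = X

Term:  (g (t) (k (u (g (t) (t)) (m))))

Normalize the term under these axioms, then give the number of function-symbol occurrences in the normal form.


1. (g (t) (k (u (g (t) (t)) (m))))  →  (k (u (g (t) (t)) (m)))
2. (k (u (g (t) (t)) (m)))  →  (k (u (t) (m)))
normal form: (k (u (t) (m)))

size = 4


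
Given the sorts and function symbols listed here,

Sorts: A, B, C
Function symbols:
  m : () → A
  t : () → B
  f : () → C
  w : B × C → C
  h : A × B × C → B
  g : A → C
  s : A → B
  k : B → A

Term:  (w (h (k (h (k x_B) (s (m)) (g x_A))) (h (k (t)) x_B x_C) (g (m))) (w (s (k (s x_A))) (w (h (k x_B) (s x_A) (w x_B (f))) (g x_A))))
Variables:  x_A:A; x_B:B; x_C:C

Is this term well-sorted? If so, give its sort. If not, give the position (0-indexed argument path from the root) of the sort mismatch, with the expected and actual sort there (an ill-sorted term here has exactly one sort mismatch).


well-sorted; sort = C

          x_B : B
        (k x_B) : A
          (m) : A
        (s (m)) : B
          x_A : A
        (g x_A) : C
      (h (k x_B) (s (m)) (g x_A)) : B
    (k (h (k x_B) (s (m)) (g x_A))) : A
        (t) : B
      (k (t)) : A
      x_B : B
      x_C : C
    (h (k (t)) x_B x_C) : B
      (m) : A
    (g (m)) : C
  (h (k (h (k x_B) (s (m)) (g x_A))) (h (k (t)) x_B x_C) (g (m))) : B
          x_A : A
        (s x_A) : B
      (k (s x_A)) : A
    (s (k (s x_A))) : B
          x_B : B
        (k x_B) : A
          x_A : A
        (s x_A) : B
          x_B : B
          (f) : C
        (w x_B (f)) : C
      (h (k x_B) (s x_A) (w x_B (f))) : B
        x_A : A
      (g x_A) : C
    (w (h (k x_B) (s x_A) (w x_B (f))) (g x_A)) : C
  (w (s (k (s x_A))) (w (h (k x_B) (s x_A) (w x_B (f))) (g x_A))) : C
(w (h (k (h (k x_B) (s (m)) (g x_A))) (h (k (t)) x_B x_C) (g (m))) (w (s (k (s x_A))) (w (h (k x_B) (s x_A) (w x_B (f))) (g x_A)))) : C


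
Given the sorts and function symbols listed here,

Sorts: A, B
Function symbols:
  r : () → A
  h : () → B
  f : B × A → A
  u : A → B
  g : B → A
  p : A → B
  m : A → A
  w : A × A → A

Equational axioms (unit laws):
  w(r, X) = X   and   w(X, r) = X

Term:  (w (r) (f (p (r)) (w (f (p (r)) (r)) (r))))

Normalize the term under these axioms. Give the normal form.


normal form = (f (p (r)) (f (p (r)) (r)))

1. (w (r) (f (p (r)) (w (f (p (r)) (r)) (r))))  →  (f (p (r)) (w (f (p (r)) (r)) (r)))
2. (f (p (r)) (w (f (p (r)) (r)) (r)))  →  (f (p (r)) (f (p (r)) (r)))


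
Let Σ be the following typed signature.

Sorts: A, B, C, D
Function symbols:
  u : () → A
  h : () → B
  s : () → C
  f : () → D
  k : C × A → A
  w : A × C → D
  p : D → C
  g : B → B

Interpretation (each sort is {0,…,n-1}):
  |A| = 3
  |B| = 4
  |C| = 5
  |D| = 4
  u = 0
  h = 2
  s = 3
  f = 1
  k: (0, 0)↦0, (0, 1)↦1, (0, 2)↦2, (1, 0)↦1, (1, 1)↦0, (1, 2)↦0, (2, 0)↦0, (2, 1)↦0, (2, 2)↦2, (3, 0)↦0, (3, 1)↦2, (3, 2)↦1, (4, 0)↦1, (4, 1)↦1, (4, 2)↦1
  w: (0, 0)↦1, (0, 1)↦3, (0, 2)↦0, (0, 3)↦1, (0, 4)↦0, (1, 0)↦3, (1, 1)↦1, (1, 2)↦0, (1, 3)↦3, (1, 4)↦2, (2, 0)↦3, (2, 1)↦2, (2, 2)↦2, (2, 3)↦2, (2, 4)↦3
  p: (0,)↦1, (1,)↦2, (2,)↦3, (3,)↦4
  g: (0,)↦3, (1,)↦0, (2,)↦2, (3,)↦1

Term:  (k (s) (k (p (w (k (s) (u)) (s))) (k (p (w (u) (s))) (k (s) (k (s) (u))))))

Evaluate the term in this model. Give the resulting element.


  s = 3
  s = 3
  u = 0
  (k (s) (u)) = k(3, 0) = 0
  s = 3
  (w (k (s) (u)) (s)) = w(0, 3) = 1
  (p (w (k (s) (u)) (s))) = p(1,) = 2
  u = 0
  s = 3
  (w (u) (s)) = w(0, 3) = 1
  (p (w (u) (s))) = p(1,) = 2
  s = 3
  s = 3
  u = 0
  (k (s) (u)) = k(3, 0) = 0
  (k (s) (k (s) (u))) = k(3, 0) = 0
  (k (p (w (u) (s))) (k (s) (k (s) (u)))) = k(2, 0) = 0
  (k (p (w (k (s) (u)) (s))) (k (p (w (u) (s))) (k (s) (k (s) (u))))) = k(2, 0) = 0
  (k (s) (k (p (w (k (s) (u)) (s))) (k (p (w (u) (s))) (k (s) (k (s) (u)))))) = k(3, 0) = 0

value = 0


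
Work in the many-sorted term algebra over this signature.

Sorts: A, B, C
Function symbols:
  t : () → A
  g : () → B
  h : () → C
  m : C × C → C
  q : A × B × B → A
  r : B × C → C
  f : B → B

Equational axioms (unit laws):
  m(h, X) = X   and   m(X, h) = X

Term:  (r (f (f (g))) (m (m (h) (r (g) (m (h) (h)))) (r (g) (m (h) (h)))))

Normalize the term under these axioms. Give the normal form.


1. (r (f (f (g))) (m (m (h) (r (g) (m (h) (h)))) (r (g) (m (h) (h)))))  →  (r (f (f (g))) (m (r (g) (m (h) (h))) (r (g) (m (h) (h)))))
2. (r (f (f (g))) (m (r (g) (m (h) (h))) (r (g) (m (h) (h)))))  →  (r (f (f (g))) (m (r (g) (h)) (r (g) (m (h) (h)))))
3. (r (f (f (g))) (m (r (g) (h)) (r (g) (m (h) (h)))))  →  (r (f (f (g))) (m (r (g) (h)) (r (g) (h))))

normal form = (r (f (f (g))) (m (r (g) (h)) (r (g) (h))))


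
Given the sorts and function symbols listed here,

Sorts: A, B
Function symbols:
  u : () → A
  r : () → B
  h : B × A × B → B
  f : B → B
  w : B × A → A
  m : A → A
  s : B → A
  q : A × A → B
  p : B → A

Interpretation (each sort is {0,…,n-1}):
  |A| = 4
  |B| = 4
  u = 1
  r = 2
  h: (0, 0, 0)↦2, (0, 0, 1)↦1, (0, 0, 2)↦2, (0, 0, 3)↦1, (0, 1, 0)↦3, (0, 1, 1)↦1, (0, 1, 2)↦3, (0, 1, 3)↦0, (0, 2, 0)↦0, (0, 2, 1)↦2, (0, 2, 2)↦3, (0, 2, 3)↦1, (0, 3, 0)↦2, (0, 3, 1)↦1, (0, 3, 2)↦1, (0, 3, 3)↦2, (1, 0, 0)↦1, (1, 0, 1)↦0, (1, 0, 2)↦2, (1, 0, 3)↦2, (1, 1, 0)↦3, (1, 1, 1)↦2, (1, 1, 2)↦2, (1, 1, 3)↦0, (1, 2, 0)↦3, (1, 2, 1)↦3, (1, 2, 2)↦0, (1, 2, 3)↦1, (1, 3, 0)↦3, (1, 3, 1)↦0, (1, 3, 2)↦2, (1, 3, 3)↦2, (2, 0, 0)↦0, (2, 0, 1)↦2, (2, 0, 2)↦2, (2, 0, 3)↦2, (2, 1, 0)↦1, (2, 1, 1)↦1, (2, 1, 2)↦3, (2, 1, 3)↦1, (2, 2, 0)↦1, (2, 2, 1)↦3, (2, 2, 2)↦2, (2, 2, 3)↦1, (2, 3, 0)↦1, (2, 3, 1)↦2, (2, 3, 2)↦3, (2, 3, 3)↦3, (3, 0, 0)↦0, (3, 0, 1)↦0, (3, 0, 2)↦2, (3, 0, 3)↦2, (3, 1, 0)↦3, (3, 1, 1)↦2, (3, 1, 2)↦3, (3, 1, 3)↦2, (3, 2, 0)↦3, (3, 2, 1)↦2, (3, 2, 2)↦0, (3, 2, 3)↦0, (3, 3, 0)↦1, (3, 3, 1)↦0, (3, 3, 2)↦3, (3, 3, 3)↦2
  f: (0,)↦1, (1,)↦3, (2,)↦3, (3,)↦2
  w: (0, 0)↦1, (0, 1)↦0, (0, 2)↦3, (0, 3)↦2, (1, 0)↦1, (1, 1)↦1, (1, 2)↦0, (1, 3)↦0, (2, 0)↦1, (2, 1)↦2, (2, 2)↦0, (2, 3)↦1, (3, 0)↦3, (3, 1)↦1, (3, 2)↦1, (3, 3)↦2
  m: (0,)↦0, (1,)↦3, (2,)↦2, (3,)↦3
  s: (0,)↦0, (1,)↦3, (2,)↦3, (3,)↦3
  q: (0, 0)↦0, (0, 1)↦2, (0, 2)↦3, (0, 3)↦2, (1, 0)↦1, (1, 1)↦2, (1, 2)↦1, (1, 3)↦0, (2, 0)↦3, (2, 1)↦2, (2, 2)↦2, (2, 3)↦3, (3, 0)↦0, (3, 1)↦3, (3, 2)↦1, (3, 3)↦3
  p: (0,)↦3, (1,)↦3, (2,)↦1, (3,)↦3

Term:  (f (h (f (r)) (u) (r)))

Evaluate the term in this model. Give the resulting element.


value = 2

  r = 2
  (f (r)) = f(2,) = 3
  u = 1
  r = 2
  (h (f (r)) (u) (r)) = h(3, 1, 2) = 3
  (f (h (f (r)) (u) (r))) = f(3,) = 2


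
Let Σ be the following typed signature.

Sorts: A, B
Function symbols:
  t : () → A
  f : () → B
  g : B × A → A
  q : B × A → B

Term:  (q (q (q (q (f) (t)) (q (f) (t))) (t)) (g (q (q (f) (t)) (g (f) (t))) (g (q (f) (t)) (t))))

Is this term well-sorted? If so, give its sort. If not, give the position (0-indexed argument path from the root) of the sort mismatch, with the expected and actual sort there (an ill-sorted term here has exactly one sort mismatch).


ill-sorted at position [0, 0, 1]: expected A, got B

        (f) : B
        (t) : A
      (q (f) (t)) : B
        (f) : B
        (t) : A
      (q (f) (t)) : B
    (q (q (f) (t)) (q (f) (t))) : ✗ arg 1 at [0, 0, 1] has sort B, expected A
    (t) : A
        (f) : B
        (t) : A
      (q (f) (t)) : B
        (f) : B
        (t) : A
      (g (f) (t)) : A
    (q (q (f) (t)) (g (f) (t))) : B
        (f) : B
        (t) : A
      (q (f) (t)) : B
      (t) : A
    (g (q (f) (t)) (t)) : A
  (g (q (q (f) (t)) (g (f) (t))) (g (q (f) (t)) (t))) : A


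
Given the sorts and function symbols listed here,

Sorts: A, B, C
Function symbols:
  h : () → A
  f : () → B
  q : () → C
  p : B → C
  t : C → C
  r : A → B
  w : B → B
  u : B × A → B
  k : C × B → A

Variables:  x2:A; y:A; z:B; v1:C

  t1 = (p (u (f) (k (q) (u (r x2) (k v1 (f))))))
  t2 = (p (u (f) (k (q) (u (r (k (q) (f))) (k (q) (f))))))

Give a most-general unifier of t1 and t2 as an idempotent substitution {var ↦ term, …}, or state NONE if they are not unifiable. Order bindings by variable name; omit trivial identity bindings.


{v1 ↦ (q), x2 ↦ (k (q) (f))}


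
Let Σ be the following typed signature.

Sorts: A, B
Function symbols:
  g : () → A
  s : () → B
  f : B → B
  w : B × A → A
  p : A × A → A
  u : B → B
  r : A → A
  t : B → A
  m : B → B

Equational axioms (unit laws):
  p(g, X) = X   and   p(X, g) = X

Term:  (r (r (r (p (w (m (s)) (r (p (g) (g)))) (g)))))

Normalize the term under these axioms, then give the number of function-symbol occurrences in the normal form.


1. (r (r (r (p (w (m (s)) (r (p (g) (g)))) (g)))))  →  (r (r (r (w (m (s)) (r (p (g) (g)))))))
2. (r (r (r (w (m (s)) (r (p (g) (g)))))))  →  (r (r (r (w (m (s)) (r (g))))))
normal form: (r (r (r (w (m (s)) (r (g))))))

size = 8


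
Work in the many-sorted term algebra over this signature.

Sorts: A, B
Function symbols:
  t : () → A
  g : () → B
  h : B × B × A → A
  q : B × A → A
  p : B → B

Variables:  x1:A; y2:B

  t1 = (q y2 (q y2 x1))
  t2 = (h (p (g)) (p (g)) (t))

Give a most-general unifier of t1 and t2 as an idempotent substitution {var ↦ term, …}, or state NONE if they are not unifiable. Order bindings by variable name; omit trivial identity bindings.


NONE (not unifiable)

head clash or occurs-check failure — not unifiable


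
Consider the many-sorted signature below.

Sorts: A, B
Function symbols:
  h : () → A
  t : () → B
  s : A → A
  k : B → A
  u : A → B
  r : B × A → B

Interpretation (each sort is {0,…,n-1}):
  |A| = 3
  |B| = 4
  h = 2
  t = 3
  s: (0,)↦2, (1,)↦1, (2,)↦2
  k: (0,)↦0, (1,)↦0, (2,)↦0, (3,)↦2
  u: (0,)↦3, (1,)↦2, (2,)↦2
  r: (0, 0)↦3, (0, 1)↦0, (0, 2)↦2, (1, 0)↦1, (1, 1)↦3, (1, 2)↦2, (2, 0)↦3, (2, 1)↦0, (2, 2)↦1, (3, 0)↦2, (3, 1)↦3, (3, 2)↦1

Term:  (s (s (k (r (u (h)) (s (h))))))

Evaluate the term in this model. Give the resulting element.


value = 2

  h = 2
  (u (h)) = u(2,) = 2
  h = 2
  (s (h)) = s(2,) = 2
  (r (u (h)) (s (h))) = r(2, 2) = 1
  (k (r (u (h)) (s (h)))) = k(1,) = 0
  (s (k (r (u (h)) (s (h))))) = s(0,) = 2
  (s (s (k (r (u (h)) (s (h)))))) = s(2,) = 2


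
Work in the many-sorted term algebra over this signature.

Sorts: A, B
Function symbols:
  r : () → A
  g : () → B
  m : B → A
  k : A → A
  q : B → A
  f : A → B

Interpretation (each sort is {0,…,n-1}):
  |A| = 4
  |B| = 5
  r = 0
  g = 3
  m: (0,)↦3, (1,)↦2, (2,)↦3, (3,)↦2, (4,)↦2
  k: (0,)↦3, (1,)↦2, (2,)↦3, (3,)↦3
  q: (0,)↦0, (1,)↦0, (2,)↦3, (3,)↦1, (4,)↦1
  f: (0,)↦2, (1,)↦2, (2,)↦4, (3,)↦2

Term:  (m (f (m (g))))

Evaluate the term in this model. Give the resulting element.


value = 2

  g = 3
  (m (g)) = m(3,) = 2
  (f (m (g))) = f(2,) = 4
  (m (f (m (g)))) = m(4,) = 2


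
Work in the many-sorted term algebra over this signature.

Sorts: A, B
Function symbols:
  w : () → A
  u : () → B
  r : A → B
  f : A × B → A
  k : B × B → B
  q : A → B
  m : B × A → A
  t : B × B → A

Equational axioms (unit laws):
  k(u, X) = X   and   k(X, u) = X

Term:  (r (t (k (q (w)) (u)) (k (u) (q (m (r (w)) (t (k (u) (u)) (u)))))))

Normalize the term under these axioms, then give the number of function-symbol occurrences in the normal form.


1. (r (t (k (q (w)) (u)) (k (u) (q (m (r (w)) (t (k (u) (u)) (u)))))))  →  (r (t (q (w)) (k (u) (q (m (r (w)) (t (k (u) (u)) (u)))))))
2. (r (t (q (w)) (k (u) (q (m (r (w)) (t (k (u) (u)) (u)))))))  →  (r (t (q (w)) (q (m (r (w)) (t (k (u) (u)) (u))))))
3. (r (t (q (w)) (q (m (r (w)) (t (k (u) (u)) (u))))))  →  (r (t (q (w)) (q (m (r (w)) (t (u) (u))))))
normal form: (r (t (q (w)) (q (m (r (w)) (t (u) (u))))))

size = 11


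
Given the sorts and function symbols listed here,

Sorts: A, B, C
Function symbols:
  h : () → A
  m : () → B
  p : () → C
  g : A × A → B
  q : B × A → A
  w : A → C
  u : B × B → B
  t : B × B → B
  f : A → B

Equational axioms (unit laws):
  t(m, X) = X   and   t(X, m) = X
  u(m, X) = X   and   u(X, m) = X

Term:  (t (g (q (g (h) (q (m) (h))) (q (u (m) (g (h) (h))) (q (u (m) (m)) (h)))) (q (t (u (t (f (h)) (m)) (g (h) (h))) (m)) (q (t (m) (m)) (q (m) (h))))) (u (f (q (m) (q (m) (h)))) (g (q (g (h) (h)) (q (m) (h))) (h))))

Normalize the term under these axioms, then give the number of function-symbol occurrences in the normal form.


size = 43

1. (t (g (q (g (h) (q (m) (h))) (q (u (m) (g (h) (h))) (q (u (m) (m)) (h)))) (q (t (u (t (f (h)) (m)) (g (h) (h))) (m)) (q (t (m) (m)) (q (m) (h))))) (u (f (q (m) (q (m) (h)))) (g (q (g (h) (h)) (q (m) (h))) (h))))  →  (t (g (q (g (h) (q (m) (h))) (q (g (h) (h)) (q (u (m) (m)) (h)))) (q (t (u (t (f (h)) (m)) (g (h) (h))) (m)) (q (t (m) (m)) (q (m) (h))))) (u (f (q (m) (q (m) (h)))) (g (q (g (h) (h)) (q (m) (h))) (h))))
2. (t (g (q (g (h) (q (m) (h))) (q (g (h) (h)) (q (u (m) (m)) (h)))) (q (t (u (t (f (h)) (m)) (g (h) (h))) (m)) (q (t (m) (m)) (q (m) (h))))) (u (f (q (m) (q (m) (h)))) (g (q (g (h) (h)) (q (m) (h))) (h))))  →  (t (g (q (g (h) (q (m) (h))) (q (g (h) (h)) (q (m) (h)))) (q (t (u (t (f (h)) (m)) (g (h) (h))) (m)) (q (t (m) (m)) (q (m) (h))))) (u (f (q (m) (q (m) (h)))) (g (q (g (h) (h)) (q (m) (h))) (h))))
3. (t (g (q (g (h) (q (m) (h))) (q (g (h) (h)) (q (m) (h)))) (q (t (u (t (f (h)) (m)) (g (h) (h))) (m)) (q (t (m) (m)) (q (m) (h))))) (u (f (q (m) (q (m) (h)))) (g (q (g (h) (h)) (q (m) (h))) (h))))  →  (t (g (q (g (h) (q (m) (h))) (q (g (h) (h)) (q (m) (h)))) (q (u (t (f (h)) (m)) (g (h) (h))) (q (t (m) (m)) (q (m) (h))))) (u (f (q (m) (q (m) (h)))) (g (q (g (h) (h)) (q (m) (h))) (h))))
4. (t (g (q (g (h) (q (m) (h))) (q (g (h) (h)) (q (m) (h)))) (q (u (t (f (h)) (m)) (g (h) (h))) (q (t (m) (m)) (q (m) (h))))) (u (f (q (m) (q (m) (h)))) (g (q (g (h) (h)) (q (m) (h))) (h))))  →  (t (g (q (g (h) (q (m) (h))) (q (g (h) (h)) (q (m) (h)))) (q (u (f (h)) (g (h) (h))) (q (t (m) (m)) (q (m) (h))))) (u (f (q (m) (q (m) (h)))) (g (q (g (h) (h)) (q (m) (h))) (h))))
5. (t (g (q (g (h) (q (m) (h))) (q (g (h) (h)) (q (m) (h)))) (q (u (f (h)) (g (h) (h))) (q (t (m) (m)) (q (m) (h))))) (u (f (q (m) (q (m) (h)))) (g (q (g (h) (h)) (q (m) (h))) (h))))  →  (t (g (q (g (h) (q (m) (h))) (q (g (h) (h)) (q (m) (h)))) (q (u (f (h)) (g (h) (h))) (q (m) (q (m) (h))))) (u (f (q (m) (q (m) (h)))) (g (q (g (h) (h)) (q (m) (h))) (h))))
normal form: (t (g (q (g (h) (q (m) (h))) (q (g (h) (h)) (q (m) (h)))) (q (u (f (h)) (g (h) (h))) (q (m) (q (m) (h))))) (u (f (q (m) (q (m) (h)))) (g (q (g (h) (h)) (q (m) (h))) (h))))


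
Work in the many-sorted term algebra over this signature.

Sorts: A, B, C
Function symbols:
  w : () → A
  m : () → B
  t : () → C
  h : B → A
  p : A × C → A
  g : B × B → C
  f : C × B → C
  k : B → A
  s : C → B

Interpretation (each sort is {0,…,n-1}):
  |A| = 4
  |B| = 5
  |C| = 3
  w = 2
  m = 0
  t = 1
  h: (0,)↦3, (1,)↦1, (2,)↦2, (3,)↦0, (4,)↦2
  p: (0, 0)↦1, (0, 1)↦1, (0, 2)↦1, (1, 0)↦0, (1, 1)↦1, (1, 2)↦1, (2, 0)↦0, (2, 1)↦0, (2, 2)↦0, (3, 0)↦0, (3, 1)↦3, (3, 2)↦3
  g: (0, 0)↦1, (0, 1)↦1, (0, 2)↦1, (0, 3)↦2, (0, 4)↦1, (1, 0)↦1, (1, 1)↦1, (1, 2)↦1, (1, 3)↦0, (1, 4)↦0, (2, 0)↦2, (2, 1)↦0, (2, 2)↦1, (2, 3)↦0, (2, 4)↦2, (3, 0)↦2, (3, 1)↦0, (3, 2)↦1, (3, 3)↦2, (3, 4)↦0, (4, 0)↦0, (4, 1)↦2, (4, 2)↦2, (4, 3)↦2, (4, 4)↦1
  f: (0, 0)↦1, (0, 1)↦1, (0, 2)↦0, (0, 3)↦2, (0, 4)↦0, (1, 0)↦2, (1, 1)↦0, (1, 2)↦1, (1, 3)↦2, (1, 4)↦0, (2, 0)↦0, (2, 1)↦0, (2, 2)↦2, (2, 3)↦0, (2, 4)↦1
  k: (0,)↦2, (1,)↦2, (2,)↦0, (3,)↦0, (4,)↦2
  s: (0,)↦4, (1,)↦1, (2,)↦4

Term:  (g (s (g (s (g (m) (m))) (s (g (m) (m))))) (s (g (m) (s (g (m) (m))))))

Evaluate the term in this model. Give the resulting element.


  m = 0
  m = 0
  (g (m) (m)) = g(0, 0) = 1
  (s (g (m) (m))) = s(1,) = 1
  m = 0
  m = 0
  (g (m) (m)) = g(0, 0) = 1
  (s (g (m) (m))) = s(1,) = 1
  (g (s (g (m) (m))) (s (g (m) (m)))) = g(1, 1) = 1
  (s (g (s (g (m) (m))) (s (g (m) (m))))) = s(1,) = 1
  m = 0
  m = 0
  m = 0
  (g (m) (m)) = g(0, 0) = 1
  (s (g (m) (m))) = s(1,) = 1
  (g (m) (s (g (m) (m)))) = g(0, 1) = 1
  (s (g (m) (s (g (m) (m))))) = s(1,) = 1
  (g (s (g (s (g (m) (m))) (s (g (m) (m))))) (s (g (m) (s (g (m) (m)))))) = g(1, 1) = 1

value = 1


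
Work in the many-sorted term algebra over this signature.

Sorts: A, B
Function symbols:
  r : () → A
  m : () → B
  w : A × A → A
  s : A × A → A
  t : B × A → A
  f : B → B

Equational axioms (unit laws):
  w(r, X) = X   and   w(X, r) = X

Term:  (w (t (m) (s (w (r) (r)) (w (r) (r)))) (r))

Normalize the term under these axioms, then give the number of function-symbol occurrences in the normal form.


size = 5

1. (w (t (m) (s (w (r) (r)) (w (r) (r)))) (r))  →  (t (m) (s (w (r) (r)) (w (r) (r))))
2. (t (m) (s (w (r) (r)) (w (r) (r))))  →  (t (m) (s (r) (w (r) (r))))
3. (t (m) (s (r) (w (r) (r))))  →  (t (m) (s (r) (r)))
normal form: (t (m) (s (r) (r)))


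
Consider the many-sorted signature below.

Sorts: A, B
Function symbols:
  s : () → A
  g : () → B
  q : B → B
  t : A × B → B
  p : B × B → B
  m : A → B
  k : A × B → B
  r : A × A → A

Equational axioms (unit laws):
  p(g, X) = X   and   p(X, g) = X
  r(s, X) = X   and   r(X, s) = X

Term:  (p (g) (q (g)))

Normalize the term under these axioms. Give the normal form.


normal form = (q (g))

1. (p (g) (q (g)))  →  (q (g))


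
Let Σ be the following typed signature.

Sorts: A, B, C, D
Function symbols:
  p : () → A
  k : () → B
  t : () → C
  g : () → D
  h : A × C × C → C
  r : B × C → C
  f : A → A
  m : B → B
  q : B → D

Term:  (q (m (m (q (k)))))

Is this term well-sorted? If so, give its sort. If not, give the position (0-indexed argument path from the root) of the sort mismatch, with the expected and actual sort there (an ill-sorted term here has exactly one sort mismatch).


        (k) : B
      (q (k)) : D
    (m (q (k))) : ✗ arg 0 at [0, 0, 0] has sort D, expected B

ill-sorted at position [0, 0, 0]: expected B, got D


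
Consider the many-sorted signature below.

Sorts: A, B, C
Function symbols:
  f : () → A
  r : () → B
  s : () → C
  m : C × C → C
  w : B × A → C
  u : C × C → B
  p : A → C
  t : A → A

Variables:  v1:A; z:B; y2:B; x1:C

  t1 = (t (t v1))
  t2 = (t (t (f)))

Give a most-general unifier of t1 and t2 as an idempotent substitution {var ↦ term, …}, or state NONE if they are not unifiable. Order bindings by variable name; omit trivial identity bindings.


{v1 ↦ (f)}


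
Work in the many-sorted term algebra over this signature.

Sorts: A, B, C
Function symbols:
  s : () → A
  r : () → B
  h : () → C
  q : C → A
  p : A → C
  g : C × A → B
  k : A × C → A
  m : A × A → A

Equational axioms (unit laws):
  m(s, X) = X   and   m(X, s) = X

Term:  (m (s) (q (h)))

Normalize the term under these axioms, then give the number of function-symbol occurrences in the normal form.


1. (m (s) (q (h)))  →  (q (h))
normal form: (q (h))

size = 2


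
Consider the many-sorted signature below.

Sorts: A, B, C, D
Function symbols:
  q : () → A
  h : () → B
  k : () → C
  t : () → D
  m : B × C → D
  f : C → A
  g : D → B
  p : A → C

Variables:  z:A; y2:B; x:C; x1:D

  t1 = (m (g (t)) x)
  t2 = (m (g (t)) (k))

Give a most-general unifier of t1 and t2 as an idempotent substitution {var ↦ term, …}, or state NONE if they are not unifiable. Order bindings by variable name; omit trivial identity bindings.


{x ↦ (k)}


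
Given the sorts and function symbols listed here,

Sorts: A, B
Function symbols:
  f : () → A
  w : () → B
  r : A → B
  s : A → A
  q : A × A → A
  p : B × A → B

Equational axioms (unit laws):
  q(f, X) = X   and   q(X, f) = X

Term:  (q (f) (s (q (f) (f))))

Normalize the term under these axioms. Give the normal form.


1. (q (f) (s (q (f) (f))))  →  (s (q (f) (f)))
2. (s (q (f) (f)))  →  (s (f))

normal form = (s (f))


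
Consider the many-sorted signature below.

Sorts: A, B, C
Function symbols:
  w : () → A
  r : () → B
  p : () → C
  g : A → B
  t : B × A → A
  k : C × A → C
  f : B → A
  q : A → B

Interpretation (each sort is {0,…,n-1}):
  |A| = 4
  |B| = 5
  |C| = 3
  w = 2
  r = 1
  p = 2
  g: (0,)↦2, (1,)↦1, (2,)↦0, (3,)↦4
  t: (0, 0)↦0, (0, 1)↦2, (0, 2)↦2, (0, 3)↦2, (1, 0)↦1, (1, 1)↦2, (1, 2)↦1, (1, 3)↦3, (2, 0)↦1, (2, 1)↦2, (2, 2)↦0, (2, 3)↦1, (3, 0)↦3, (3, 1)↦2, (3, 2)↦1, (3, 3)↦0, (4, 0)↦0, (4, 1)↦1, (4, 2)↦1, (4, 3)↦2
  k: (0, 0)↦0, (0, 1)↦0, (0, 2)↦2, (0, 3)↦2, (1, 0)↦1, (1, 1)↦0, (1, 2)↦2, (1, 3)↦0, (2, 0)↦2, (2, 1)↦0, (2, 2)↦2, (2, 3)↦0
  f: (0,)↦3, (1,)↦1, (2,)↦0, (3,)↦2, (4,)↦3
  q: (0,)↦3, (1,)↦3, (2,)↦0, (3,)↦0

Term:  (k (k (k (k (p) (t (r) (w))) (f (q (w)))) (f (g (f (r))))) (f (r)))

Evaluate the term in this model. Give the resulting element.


  p = 2
  r = 1
  w = 2
  (t (r) (w)) = t(1, 2) = 1
  (k (p) (t (r) (w))) = k(2, 1) = 0
  w = 2
  (q (w)) = q(2,) = 0
  (f (q (w))) = f(0,) = 3
  (k (k (p) (t (r) (w))) (f (q (w)))) = k(0, 3) = 2
  r = 1
  (f (r)) = f(1,) = 1
  (g (f (r))) = g(1,) = 1
  (f (g (f (r)))) = f(1,) = 1
  (k (k (k (p) (t (r) (w))) (f (q (w)))) (f (g (f (r))))) = k(2, 1) = 0
  r = 1
  (f (r)) = f(1,) = 1
  (k (k (k (k (p) (t (r) (w))) (f (q (w)))) (f (g (f (r))))) (f (r))) = k(0, 1) = 0

value = 0


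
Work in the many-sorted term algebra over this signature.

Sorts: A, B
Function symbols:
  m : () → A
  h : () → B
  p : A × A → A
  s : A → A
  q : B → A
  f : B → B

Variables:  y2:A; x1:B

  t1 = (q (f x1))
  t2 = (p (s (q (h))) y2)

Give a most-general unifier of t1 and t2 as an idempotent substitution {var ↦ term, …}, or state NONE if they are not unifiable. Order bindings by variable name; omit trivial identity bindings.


head clash or occurs-check failure — not unifiable

NONE (not unifiable)


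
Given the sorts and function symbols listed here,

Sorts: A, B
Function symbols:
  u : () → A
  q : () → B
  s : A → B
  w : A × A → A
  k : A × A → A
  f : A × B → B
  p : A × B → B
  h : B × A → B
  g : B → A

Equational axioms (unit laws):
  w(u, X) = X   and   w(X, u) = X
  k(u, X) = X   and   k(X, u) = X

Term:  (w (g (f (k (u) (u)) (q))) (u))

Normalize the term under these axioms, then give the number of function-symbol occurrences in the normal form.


1. (w (g (f (k (u) (u)) (q))) (u))  →  (g (f (k (u) (u)) (q)))
2. (g (f (k (u) (u)) (q)))  →  (g (f (u) (q)))
normal form: (g (f (u) (q)))

size = 4


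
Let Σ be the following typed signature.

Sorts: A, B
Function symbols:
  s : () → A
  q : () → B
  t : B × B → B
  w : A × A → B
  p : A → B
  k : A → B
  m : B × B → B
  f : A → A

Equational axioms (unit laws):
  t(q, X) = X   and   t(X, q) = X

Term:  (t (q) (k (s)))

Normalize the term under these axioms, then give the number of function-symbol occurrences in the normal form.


1. (t (q) (k (s)))  →  (k (s))
normal form: (k (s))

size = 2


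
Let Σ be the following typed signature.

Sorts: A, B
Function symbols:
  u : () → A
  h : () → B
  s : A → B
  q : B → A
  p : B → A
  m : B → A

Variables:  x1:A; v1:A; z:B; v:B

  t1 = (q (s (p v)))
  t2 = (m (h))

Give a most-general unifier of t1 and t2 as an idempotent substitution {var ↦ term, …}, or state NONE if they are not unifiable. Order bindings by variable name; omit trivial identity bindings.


head clash or occurs-check failure — not unifiable

NONE (not unifiable)


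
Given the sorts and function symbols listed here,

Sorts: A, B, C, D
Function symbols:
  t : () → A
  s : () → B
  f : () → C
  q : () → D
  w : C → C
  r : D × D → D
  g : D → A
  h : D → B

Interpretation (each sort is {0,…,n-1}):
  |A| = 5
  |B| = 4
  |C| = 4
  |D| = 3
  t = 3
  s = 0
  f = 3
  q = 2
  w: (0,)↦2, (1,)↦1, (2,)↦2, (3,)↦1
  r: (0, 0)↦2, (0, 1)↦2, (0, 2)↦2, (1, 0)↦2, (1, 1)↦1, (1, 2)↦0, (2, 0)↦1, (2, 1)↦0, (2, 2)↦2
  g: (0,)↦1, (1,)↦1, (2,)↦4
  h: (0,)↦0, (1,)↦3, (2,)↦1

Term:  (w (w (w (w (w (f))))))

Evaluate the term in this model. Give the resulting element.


  f = 3
  (w (f)) = w(3,) = 1
  (w (w (f))) = w(1,) = 1
  (w (w (w (f)))) = w(1,) = 1
  (w (w (w (w (f))))) = w(1,) = 1
  (w (w (w (w (w (f)))))) = w(1,) = 1

value = 1


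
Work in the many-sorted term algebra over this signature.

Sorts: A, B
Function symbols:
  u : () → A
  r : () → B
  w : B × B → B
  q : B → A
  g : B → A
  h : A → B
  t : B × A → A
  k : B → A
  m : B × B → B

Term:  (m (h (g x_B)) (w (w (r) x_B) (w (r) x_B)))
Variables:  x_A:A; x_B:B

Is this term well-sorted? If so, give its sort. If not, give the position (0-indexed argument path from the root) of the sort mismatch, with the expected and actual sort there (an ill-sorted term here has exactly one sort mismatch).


      x_B : B
    (g x_B) : A
  (h (g x_B)) : B
      (r) : B
      x_B : B
    (w (r) x_B) : B
      (r) : B
      x_B : B
    (w (r) x_B) : B
  (w (w (r) x_B) (w (r) x_B)) : B
(m (h (g x_B)) (w (w (r) x_B) (w (r) x_B))) : B

well-sorted; sort = B


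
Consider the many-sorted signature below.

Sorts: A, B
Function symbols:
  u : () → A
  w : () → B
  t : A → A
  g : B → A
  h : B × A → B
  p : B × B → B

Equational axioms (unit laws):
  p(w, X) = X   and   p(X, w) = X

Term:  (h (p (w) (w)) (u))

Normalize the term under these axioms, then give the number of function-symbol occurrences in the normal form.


1. (h (p (w) (w)) (u))  →  (h (w) (u))
normal form: (h (w) (u))

size = 3


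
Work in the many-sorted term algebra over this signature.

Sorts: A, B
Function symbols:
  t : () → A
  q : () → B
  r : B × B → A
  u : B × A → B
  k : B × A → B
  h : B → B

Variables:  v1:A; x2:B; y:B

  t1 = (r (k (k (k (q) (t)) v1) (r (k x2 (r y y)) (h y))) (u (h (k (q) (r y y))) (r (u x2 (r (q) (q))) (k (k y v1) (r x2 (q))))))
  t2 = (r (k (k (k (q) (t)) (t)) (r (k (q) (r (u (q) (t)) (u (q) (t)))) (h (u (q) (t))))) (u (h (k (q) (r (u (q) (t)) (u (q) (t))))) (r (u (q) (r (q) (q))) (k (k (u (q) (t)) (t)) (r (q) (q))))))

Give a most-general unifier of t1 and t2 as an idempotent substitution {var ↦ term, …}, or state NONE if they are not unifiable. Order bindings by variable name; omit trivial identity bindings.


{v1 ↦ (t), x2 ↦ (q), y ↦ (u (q) (t))}


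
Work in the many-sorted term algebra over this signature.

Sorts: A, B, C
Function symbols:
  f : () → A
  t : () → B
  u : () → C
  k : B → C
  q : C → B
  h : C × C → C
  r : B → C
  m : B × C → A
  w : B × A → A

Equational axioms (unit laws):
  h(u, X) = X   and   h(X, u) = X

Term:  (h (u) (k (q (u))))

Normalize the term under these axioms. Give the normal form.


normal form = (k (q (u)))

1. (h (u) (k (q (u))))  →  (k (q (u)))


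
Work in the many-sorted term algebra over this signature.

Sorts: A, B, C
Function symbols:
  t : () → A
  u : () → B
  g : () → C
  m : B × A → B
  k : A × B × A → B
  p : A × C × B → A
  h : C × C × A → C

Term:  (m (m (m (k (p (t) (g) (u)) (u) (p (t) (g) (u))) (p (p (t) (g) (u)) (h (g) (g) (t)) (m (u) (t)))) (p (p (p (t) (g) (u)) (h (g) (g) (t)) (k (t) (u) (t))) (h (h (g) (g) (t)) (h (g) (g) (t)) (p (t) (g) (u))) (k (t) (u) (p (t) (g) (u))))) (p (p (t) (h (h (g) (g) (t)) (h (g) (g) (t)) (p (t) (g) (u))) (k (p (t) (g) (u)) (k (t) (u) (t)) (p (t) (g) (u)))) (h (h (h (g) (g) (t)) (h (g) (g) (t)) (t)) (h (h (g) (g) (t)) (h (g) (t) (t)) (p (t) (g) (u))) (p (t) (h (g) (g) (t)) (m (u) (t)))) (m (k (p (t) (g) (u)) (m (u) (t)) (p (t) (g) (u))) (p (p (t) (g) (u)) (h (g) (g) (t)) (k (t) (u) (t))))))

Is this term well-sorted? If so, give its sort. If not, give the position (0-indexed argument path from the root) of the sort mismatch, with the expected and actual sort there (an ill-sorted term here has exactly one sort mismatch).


ill-sorted at position [1, 1, 1, 1, 1]: expected C, got A

          (t) : A
          (g) : C
          (u) : B
        (p (t) (g) (u)) : A
        (u) : B
          (t) : A
          (g) : C
          (u) : B
        (p (t) (g) (u)) : A
      (k (p (t) (g) (u)) (u) (p (t) (g) (u))) : B
          (t) : A
          (g) : C
          (u) : B
        (p (t) (g) (u)) : A
          (g) : C
          (g) : C
          (t) : A
        (h (g) (g) (t)) : C
          (u) : B
          (t) : A
        (m (u) (t)) : B
      (p (p (t) (g) (u)) (h (g) (g) (t)) (m (u) (t))) : A
    (m (k (p (t) (g) (u)) (u) (p (t) (g) (u))) (p (p (t) (g) (u)) (h (g) (g) (t)) (m (u) (t)))) : B
          (t) : A
          (g) : C
          (u) : B
        (p (t) (g) (u)) : A
          (g) : C
          (g) : C
          (t) : A
        (h (g) (g) (t)) : C
          (t) : A
          (u) : B
          (t) : A
        (k (t) (u) (t)) : B
      (p (p (t) (g) (u)) (h (g) (g) (t)) (k (t) (u) (t))) : A
          (g) : C
          (g) : C
          (t) : A
        (h (g) (g) (t)) : C
          (g) : C
          (g) : C
          (t) : A
        (h (g) (g) (t)) : C
          (t) : A
          (g) : C
          (u) : B
        (p (t) (g) (u)) : A
      (h (h (g) (g) (t)) (h (g) (g) (t)) (p (t) (g) (u))) : C
        (t) : A
        (u) : B
          (t) : A
          (g) : C
          (u) : B
        (p (t) (g) (u)) : A
      (k (t) (u) (p (t) (g) (u))) : B
    (p (p (p (t) (g) (u)) (h (g) (g) (t)) (k (t) (u) (t))) (h (h (g) (g) (t)) (h (g) (g) (t)) (p (t) (g) (u))) (k (t) (u) (p (t) (g) (u)))) : A
  (m (m (k (p (t) (g) (u)) (u) (p (t) (g) (u))) (p (p (t) (g) (u)) (h (g) (g) (t)) (m (u) (t)))) (p (p (p (t) (g) (u)) (h (g) (g) (t)) (k (t) (u) (t))) (h (h (g) (g) (t)) (h (g) (g) (t)) (p (t) (g) (u))) (k (t) (u) (p (t) (g) (u))))) : B
      (t) : A
          (g) : C
          (g) : C
          (t) : A
        (h (g) (g) (t)) : C
          (g) : C
          (g) : C
          (t) : A
        (h (g) (g) (t)) : C
          (t) : A
          (g) : C
          (u) : B
        (p (t) (g) (u)) : A
      (h (h (g) (g) (t)) (h (g) (g) (t)) (p (t) (g) (u))) : C
          (t) : A
          (g) : C
          (u) : B
        (p (t) (g) (u)) : A
          (t) : A
          (u) : B
          (t) : A
        (k (t) (u) (t)) : B
          (t) : A
          (g) : C
          (u) : B
        (p (t) (g) (u)) : A
      (k (p (t) (g) (u)) (k (t) (u) (t)) (p (t) (g) (u))) : B
    (p (t) (h (h (g) (g) (t)) (h (g) (g) (t)) (p (t) (g) (u))) (k (p (t) (g) (u)) (k (t) (u) (t)) (p (t) (g) (u)))) : A
          (g) : C
          (g) : C
          (t) : A
        (h (g) (g) (t)) : C
          (g) : C
          (g) : C
          (t) : A
        (h (g) (g) (t)) : C
        (t) : A
      (h (h (g) (g) (t)) (h (g) (g) (t)) (t)) : C
          (g) : C
          (g) : C
          (t) : A
        (h (g) (g) (t)) : C
          (g) : C
          (t) : A
          (t) : A
        (h (g) (t) (t)) : ✗ arg 1 at [1, 1, 1, 1, 1] has sort A, expected C
          (t) : A
          (g) : C
          (u) : B
        (p (t) (g) (u)) : A
        (t) : A
          (g) : C
          (g) : C
          (t) : A
        (h (g) (g) (t)) : C
          (u) : B
          (t) : A
        (m (u) (t)) : B
      (p (t) (h (g) (g) (t)) (m (u) (t))) : A
          (t) : A
          (g) : C
          (u) : B
        (p (t) (g) (u)) : A
          (u) : B
          (t) : A
        (m (u) (t)) : B
          (t) : A
          (g) : C
          (u) : B
        (p (t) (g) (u)) : A
      (k (p (t) (g) (u)) (m (u) (t)) (p (t) (g) (u))) : B
          (t) : A
          (g) : C
          (u) : B
        (p (t) (g) (u)) : A
          (g) : C
          (g) : C
          (t) : A
        (h (g) (g) (t)) : C
          (t) : A
          (u) : B
          (t) : A
        (k (t) (u) (t)) : B
      (p (p (t) (g) (u)) (h (g) (g) (t)) (k (t) (u) (t))) : A
    (m (k (p (t) (g) (u)) (m (u) (t)) (p (t) (g) (u))) (p (p (t) (g) (u)) (h (g) (g) (t)) (k (t) (u) (t)))) : B


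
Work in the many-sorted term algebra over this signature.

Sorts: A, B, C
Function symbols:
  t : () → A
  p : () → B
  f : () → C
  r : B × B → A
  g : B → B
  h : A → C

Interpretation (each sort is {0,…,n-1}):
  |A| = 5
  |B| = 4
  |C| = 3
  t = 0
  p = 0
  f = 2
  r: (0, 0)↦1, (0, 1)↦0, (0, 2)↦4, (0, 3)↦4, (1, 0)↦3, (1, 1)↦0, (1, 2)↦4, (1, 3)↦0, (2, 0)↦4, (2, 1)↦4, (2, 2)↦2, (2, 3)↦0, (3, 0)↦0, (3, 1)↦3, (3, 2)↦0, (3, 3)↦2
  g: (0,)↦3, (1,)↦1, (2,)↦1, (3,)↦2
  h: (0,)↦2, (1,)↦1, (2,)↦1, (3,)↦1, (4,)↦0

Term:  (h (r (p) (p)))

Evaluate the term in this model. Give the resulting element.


  p = 0
  p = 0
  (r (p) (p)) = r(0, 0) = 1
  (h (r (p) (p))) = h(1,) = 1

value = 1


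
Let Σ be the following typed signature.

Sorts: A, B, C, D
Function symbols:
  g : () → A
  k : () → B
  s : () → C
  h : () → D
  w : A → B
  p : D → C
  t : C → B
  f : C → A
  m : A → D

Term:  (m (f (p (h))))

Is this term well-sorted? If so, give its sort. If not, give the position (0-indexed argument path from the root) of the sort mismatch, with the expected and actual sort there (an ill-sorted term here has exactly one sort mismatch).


well-sorted; sort = D

      (h) : D
    (p (h)) : C
  (f (p (h))) : A
(m (f (p (h)))) : D


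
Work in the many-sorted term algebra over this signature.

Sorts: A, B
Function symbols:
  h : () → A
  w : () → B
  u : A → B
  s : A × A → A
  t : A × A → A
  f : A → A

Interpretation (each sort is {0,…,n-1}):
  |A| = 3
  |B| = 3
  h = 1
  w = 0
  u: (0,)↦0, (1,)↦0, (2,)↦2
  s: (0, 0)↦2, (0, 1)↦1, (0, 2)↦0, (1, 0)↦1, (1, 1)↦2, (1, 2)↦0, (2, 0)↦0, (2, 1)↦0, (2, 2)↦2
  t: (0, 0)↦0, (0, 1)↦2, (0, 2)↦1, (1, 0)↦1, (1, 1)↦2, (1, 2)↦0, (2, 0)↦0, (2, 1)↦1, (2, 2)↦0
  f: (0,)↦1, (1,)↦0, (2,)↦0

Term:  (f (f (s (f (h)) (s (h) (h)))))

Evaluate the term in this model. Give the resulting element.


value = 0

  h = 1
  (f (h)) = f(1,) = 0
  h = 1
  h = 1
  (s (h) (h)) = s(1, 1) = 2
  (s (f (h)) (s (h) (h))) = s(0, 2) = 0
  (f (s (f (h)) (s (h) (h)))) = f(0,) = 1
  (f (f (s (f (h)) (s (h) (h))))) = f(1,) = 0
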